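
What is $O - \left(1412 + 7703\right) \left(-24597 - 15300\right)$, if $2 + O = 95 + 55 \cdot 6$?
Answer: $363661578$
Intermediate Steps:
$O = 423$ ($O = -2 + \left(95 + 55 \cdot 6\right) = -2 + \left(95 + 330\right) = -2 + 425 = 423$)
$O - \left(1412 + 7703\right) \left(-24597 - 15300\right) = 423 - \left(1412 + 7703\right) \left(-24597 - 15300\right) = 423 - 9115 \left(-39897\right) = 423 - -363661155 = 423 + 363661155 = 363661578$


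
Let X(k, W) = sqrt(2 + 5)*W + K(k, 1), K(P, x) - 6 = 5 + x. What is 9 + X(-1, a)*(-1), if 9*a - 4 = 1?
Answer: -3 - 5*sqrt(7)/9 ≈ -4.4699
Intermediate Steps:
K(P, x) = 11 + x (K(P, x) = 6 + (5 + x) = 11 + x)
a = 5/9 (a = 4/9 + (1/9)*1 = 4/9 + 1/9 = 5/9 ≈ 0.55556)
X(k, W) = 12 + W*sqrt(7) (X(k, W) = sqrt(2 + 5)*W + (11 + 1) = sqrt(7)*W + 12 = W*sqrt(7) + 12 = 12 + W*sqrt(7))
9 + X(-1, a)*(-1) = 9 + (12 + 5*sqrt(7)/9)*(-1) = 9 + (-12 - 5*sqrt(7)/9) = -3 - 5*sqrt(7)/9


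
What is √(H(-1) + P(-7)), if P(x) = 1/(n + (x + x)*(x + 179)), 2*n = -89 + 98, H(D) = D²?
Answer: 31*√24035/4807 ≈ 0.99979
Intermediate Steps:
n = 9/2 (n = (-89 + 98)/2 = (½)*9 = 9/2 ≈ 4.5000)
P(x) = 1/(9/2 + 2*x*(179 + x)) (P(x) = 1/(9/2 + (x + x)*(x + 179)) = 1/(9/2 + (2*x)*(179 + x)) = 1/(9/2 + 2*x*(179 + x)))
√(H(-1) + P(-7)) = √((-1)² + 2/(9 + 4*(-7)² + 716*(-7))) = √(1 + 2/(9 + 4*49 - 5012)) = √(1 + 2/(9 + 196 - 5012)) = √(1 + 2/(-4807)) = √(1 + 2*(-1/4807)) = √(1 - 2/4807) = √(4805/4807) = 31*√24035/4807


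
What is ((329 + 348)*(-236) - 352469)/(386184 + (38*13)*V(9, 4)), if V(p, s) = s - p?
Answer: -512241/383714 ≈ -1.3350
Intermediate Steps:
((329 + 348)*(-236) - 352469)/(386184 + (38*13)*V(9, 4)) = ((329 + 348)*(-236) - 352469)/(386184 + (38*13)*(4 - 1*9)) = (677*(-236) - 352469)/(386184 + 494*(4 - 9)) = (-159772 - 352469)/(386184 + 494*(-5)) = -512241/(386184 - 2470) = -512241/383714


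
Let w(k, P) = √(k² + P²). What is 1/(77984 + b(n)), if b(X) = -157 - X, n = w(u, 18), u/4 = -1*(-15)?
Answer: 77827/6057038005 + 6*√109/6057038005 ≈ 1.2859e-5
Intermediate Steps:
u = 60 (u = 4*(-1*(-15)) = 4*15 = 60)
w(k, P) = √(P² + k²)
n = 6*√109 (n = √(18² + 60²) = √(324 + 3600) = √3924 = 6*√109 ≈ 62.642)
1/(77984 + b(n)) = 1/(77984 + (-157 - 6*√109)) = 1/(77827 - 6*√109)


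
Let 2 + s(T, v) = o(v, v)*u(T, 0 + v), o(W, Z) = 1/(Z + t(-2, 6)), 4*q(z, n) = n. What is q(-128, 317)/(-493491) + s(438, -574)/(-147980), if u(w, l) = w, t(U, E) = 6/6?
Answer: -1979373017/13948118452380 ≈ -0.00014191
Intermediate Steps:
t(U, E) = 1 (t(U, E) = 6*(1/6) = 1)
q(z, n) = n/4
o(W, Z) = 1/(1 + Z) (o(W, Z) = 1/(Z + 1) = 1/(1 + Z))
s(T, v) = -2 + T/(1 + v)
q(-128, 317)/(-493491) + s(438, -574)/(-147980) = ((1/4)*317)/(-493491) + ((-2 + 438 - 2*(-574))/(1 - 574))/(-147980) = (317/4)*(-1/493491) + ((-2 + 438 + 1148)/(-573))*(-1/147980) = -317/1973964 - 1/573*1584*(-1/147980) = -317/1973964 - 528/191*(-1/147980) = -317/1973964 + 132/7066045 = -1979373017/13948118452380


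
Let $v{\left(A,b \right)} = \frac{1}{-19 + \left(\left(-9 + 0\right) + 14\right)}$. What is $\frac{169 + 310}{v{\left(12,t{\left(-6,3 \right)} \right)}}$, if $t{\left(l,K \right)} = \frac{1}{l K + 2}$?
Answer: $-6706$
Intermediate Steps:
$t{\left(l,K \right)} = \frac{1}{2 + K l}$ ($t{\left(l,K \right)} = \frac{1}{K l + 2} = \frac{1}{2 + K l}$)
$v{\left(A,b \right)} = - \frac{1}{14}$ ($v{\left(A,b \right)} = \frac{1}{-19 + \left(-9 + 14\right)} = \frac{1}{-19 + 5} = \frac{1}{-14} = - \frac{1}{14}$)
$\frac{169 + 310}{v{\left(12,t{\left(-6,3 \right)} \right)}} = \frac{169 + 310}{- \frac{1}{14}} = 479 \left(-14\right) = -6706$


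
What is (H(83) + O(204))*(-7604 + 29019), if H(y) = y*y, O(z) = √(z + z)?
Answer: 147527935 + 42830*√102 ≈ 1.4796e+8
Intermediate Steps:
O(z) = √2*√z (O(z) = √(2*z) = √2*√z)
H(y) = y²
(H(83) + O(204))*(-7604 + 29019) = (83² + √2*√204)*(-7604 + 29019) = (6889 + √2*(2*√51))*21415 = (6889 + 2*√102)*21415 = 147527935 + 42830*√102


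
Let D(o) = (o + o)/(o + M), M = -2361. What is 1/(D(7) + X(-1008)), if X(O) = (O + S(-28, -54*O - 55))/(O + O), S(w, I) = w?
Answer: 84744/43045 ≈ 1.9687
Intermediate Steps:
D(o) = 2*o/(-2361 + o) (D(o) = (o + o)/(o - 2361) = (2*o)/(-2361 + o) = 2*o/(-2361 + o))
X(O) = (-28 + O)/(2*O) (X(O) = (O - 28)/(O + O) = (-28 + O)/((2*O)) = (-28 + O)*(1/(2*O)) = (-28 + O)/(2*O))
1/(D(7) + X(-1008)) = 1/(2*7/(-2361 + 7) + (½)*(-28 - 1008)/(-1008)) = 1/(2*7/(-2354) + (½)*(-1/1008)*(-1036)) = 1/(2*7*(-1/2354) + 37/72) = 1/(-7/1177 + 37/72) = 1/(43045/84744) = 84744/43045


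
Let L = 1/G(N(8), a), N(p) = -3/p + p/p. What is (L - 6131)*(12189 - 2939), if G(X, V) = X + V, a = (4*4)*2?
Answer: -14801692750/261 ≈ -5.6711e+7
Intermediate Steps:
N(p) = 1 - 3/p (N(p) = -3/p + 1 = 1 - 3/p)
a = 32 (a = 16*2 = 32)
G(X, V) = V + X
L = 8/261 (L = 1/(32 + (-3 + 8)/8) = 1/(32 + (1/8)*5) = 1/(32 + 5/8) = 1/(261/8) = 8/261 ≈ 0.030651)
(L - 6131)*(12189 - 2939) = (8/261 - 6131)*(12189 - 2939) = -1600183/261*9250 = -14801692750/261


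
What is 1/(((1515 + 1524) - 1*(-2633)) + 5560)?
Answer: 1/11232 ≈ 8.9031e-5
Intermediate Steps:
1/(((1515 + 1524) - 1*(-2633)) + 5560) = 1/((3039 + 2633) + 5560) = 1/(5672 + 5560) = 1/11232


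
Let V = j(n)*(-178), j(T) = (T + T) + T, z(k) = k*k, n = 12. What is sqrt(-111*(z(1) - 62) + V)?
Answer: 11*sqrt(3) ≈ 19.053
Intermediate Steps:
z(k) = k**2
j(T) = 3*T (j(T) = 2*T + T = 3*T)
V = -6408 (V = (3*12)*(-178) = 36*(-178) = -6408)
sqrt(-111*(z(1) - 62) + V) = sqrt(-111*(1**2 - 62) - 6408) = sqrt(-111*(1 - 62) - 6408) = sqrt(-111*(-61) - 6408) = sqrt(6771 - 6408) = sqrt(363) = 11*sqrt(3)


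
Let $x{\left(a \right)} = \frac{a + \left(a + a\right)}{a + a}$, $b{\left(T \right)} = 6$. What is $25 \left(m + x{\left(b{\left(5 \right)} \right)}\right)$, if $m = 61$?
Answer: $\frac{3125}{2} \approx 1562.5$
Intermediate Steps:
$x{\left(a \right)} = \frac{3}{2}$ ($x{\left(a \right)} = \frac{a + 2 a}{2 a} = 3 a \frac{1}{2 a} = \frac{3}{2}$)
$25 \left(m + x{\left(b{\left(5 \right)} \right)}\right) = 25 \left(61 + \frac{3}{2}\right) = 25 \cdot \frac{125}{2} = \frac{3125}{2}$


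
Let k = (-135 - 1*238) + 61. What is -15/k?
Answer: 5/104 ≈ 0.048077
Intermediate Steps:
k = -312 (k = (-135 - 238) + 61 = -373 + 61 = -312)
-15/k = -15/(-312) = -15*(-1/312) = 5/104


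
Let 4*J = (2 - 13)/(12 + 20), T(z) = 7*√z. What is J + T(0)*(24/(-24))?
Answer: -11/128 ≈ -0.085938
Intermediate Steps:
J = -11/128 (J = ((2 - 13)/(12 + 20))/4 = (-11/32)/4 = (-11*1/32)/4 = (¼)*(-11/32) = -11/128 ≈ -0.085938)
J + T(0)*(24/(-24)) = -11/128 + (7*√0)*(24/(-24)) = -11/128 + (7*0)*(24*(-1/24)) = -11/128 + 0*(-1) = -11/128 + 0 = -11/128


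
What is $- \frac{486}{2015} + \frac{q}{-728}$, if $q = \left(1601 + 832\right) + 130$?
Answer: $- \frac{424481}{112840} \approx -3.7618$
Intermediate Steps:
$q = 2563$ ($q = 2433 + 130 = 2563$)
$- \frac{486}{2015} + \frac{q}{-728} = - \frac{486}{2015} + \frac{2563}{-728} = \left(-486\right) \frac{1}{2015} + 2563 \left(- \frac{1}{728}\right) = - \frac{486}{2015} - \frac{2563}{728} = - \frac{424481}{112840}$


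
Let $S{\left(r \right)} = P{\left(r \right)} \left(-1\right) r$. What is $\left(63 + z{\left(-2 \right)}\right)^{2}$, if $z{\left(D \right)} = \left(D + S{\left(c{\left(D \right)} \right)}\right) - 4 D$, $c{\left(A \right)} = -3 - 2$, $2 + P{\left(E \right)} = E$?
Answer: $1156$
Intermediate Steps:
$P{\left(E \right)} = -2 + E$
$c{\left(A \right)} = -5$
$S{\left(r \right)} = r \left(2 - r\right)$ ($S{\left(r \right)} = \left(-2 + r\right) \left(-1\right) r = \left(2 - r\right) r = r \left(2 - r\right)$)
$z{\left(D \right)} = -35 - 3 D$ ($z{\left(D \right)} = \left(D - 5 \left(2 - -5\right)\right) - 4 D = \left(D - 5 \left(2 + 5\right)\right) - 4 D = \left(D - 35\right) - 4 D = \left(-35 + D\right) - 4 D = -35 - 3 D$)
$\left(63 + z{\left(-2 \right)}\right)^{2} = \left(63 - 29\right)^{2} = 34^{2} = 1156$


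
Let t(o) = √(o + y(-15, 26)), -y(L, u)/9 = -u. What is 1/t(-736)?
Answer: -I*√502/502 ≈ -0.044632*I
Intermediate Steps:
y(L, u) = 9*u (y(L, u) = -(-9)*u = 9*u)
t(o) = √(234 + o) (t(o) = √(o + 9*26) = √(o + 234) = √(234 + o))
1/t(-736) = 1/(√(234 - 736)) = 1/(√(-502)) = 1/(I*√502) = -I*√502/502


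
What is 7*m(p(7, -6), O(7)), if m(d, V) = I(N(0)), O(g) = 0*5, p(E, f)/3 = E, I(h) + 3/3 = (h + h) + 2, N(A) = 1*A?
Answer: 7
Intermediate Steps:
N(A) = A
I(h) = 1 + 2*h (I(h) = -1 + ((h + h) + 2) = -1 + (2*h + 2) = -1 + (2 + 2*h) = 1 + 2*h)
p(E, f) = 3*E
O(g) = 0
m(d, V) = 1 (m(d, V) = 1 + 2*0 = 1 + 0 = 1)
7*m(p(7, -6), O(7)) = 7*1 = 7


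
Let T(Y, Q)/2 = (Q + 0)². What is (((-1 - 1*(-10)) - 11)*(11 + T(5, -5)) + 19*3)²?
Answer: 4225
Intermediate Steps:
T(Y, Q) = 2*Q² (T(Y, Q) = 2*(Q + 0)² = 2*Q²)
(((-1 - 1*(-10)) - 11)*(11 + T(5, -5)) + 19*3)² = (((-1 - 1*(-10)) - 11)*(11 + 2*(-5)²) + 19*3)² = (((-1 + 10) - 11)*(11 + 2*25) + 57)² = ((9 - 11)*(11 + 50) + 57)² = (-2*61 + 57)² = (-122 + 57)² = (-65)² = 4225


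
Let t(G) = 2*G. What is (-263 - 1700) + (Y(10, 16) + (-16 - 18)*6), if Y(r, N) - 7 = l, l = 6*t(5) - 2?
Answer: -2102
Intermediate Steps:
l = 58 (l = 6*(2*5) - 2 = 6*10 - 2 = 60 - 2 = 58)
Y(r, N) = 65 (Y(r, N) = 7 + 58 = 65)
(-263 - 1700) + (Y(10, 16) + (-16 - 18)*6) = (-263 - 1700) + (65 + (-16 - 18)*6) = -1963 + (65 - 34*6) = -1963 + (65 - 204) = -1963 - 139 = -2102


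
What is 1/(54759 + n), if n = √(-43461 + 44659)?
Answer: 54759/2998546883 - √1198/2998546883 ≈ 1.8250e-5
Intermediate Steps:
n = √1198 ≈ 34.612
1/(54759 + n) = 1/(54759 + √1198)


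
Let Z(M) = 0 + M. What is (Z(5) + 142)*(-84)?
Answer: -12348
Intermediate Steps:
Z(M) = M
(Z(5) + 142)*(-84) = (5 + 142)*(-84) = 147*(-84) = -12348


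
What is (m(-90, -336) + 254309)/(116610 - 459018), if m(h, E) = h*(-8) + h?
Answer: -254939/342408 ≈ -0.74455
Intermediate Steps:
m(h, E) = -7*h (m(h, E) = -8*h + h = -7*h)
(m(-90, -336) + 254309)/(116610 - 459018) = (-7*(-90) + 254309)/(116610 - 459018) = (630 + 254309)/(-342408) = 254939*(-1/342408) = -254939/342408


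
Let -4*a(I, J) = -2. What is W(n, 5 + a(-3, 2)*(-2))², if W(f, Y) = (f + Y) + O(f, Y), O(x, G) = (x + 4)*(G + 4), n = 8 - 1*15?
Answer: 729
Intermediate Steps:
a(I, J) = ½ (a(I, J) = -¼*(-2) = ½)
n = -7 (n = 8 - 15 = -7)
O(x, G) = (4 + G)*(4 + x) (O(x, G) = (4 + x)*(4 + G) = (4 + G)*(4 + x))
W(f, Y) = 16 + 5*Y + 5*f + Y*f (W(f, Y) = (f + Y) + (16 + 4*Y + 4*f + Y*f) = (Y + f) + (16 + 4*Y + 4*f + Y*f) = 16 + 5*Y + 5*f + Y*f)
W(n, 5 + a(-3, 2)*(-2))² = (16 + 5*(5 + (½)*(-2)) + 5*(-7) + (5 + (½)*(-2))*(-7))² = (16 + 5*(5 - 1) - 35 + (5 - 1)*(-7))² = (16 + 5*4 - 35 + 4*(-7))² = (16 + 20 - 35 - 28)² = (-27)² = 729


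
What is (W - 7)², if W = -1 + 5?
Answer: 9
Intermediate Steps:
W = 4
(W - 7)² = (4 - 7)² = (-3)² = 9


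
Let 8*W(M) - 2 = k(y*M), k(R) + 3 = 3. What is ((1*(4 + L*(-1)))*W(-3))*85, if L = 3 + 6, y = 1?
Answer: -425/4 ≈ -106.25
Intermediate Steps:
k(R) = 0 (k(R) = -3 + 3 = 0)
L = 9
W(M) = ¼ (W(M) = ¼ + (⅛)*0 = ¼ + 0 = ¼)
((1*(4 + L*(-1)))*W(-3))*85 = ((1*(4 + 9*(-1)))*(¼))*85 = ((1*(4 - 9))*(¼))*85 = ((1*(-5))*(¼))*85 = -5*¼*85 = -5/4*85 = -425/4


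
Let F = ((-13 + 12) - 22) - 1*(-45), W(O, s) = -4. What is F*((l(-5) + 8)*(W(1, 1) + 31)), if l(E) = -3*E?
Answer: 13662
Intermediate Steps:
F = 22 (F = (-1 - 22) + 45 = -23 + 45 = 22)
F*((l(-5) + 8)*(W(1, 1) + 31)) = 22*((-3*(-5) + 8)*(-4 + 31)) = 22*((15 + 8)*27) = 22*(23*27) = 22*621 = 13662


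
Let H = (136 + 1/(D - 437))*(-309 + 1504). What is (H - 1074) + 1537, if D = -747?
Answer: 192970677/1184 ≈ 1.6298e+5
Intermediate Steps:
H = 192422485/1184 (H = (136 + 1/(-747 - 437))*(-309 + 1504) = (136 + 1/(-1184))*1195 = (136 - 1/1184)*1195 = (161023/1184)*1195 = 192422485/1184 ≈ 1.6252e+5)
(H - 1074) + 1537 = (192422485/1184 - 1074) + 1537 = 191150869/1184 + 1537 = 192970677/1184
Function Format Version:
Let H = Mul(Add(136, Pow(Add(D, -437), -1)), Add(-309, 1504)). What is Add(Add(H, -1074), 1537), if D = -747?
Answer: Rational(192970677, 1184) ≈ 1.6298e+5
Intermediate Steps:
H = Rational(192422485, 1184) (H = Mul(Add(136, Pow(Add(-747, -437), -1)), Add(-309, 1504)) = Mul(Add(136, Pow(-1184, -1)), 1195) = Mul(Add(136, Rational(-1, 1184)), 1195) = Mul(Rational(161023, 1184), 1195) = Rational(192422485, 1184) ≈ 1.6252e+5)
Add(Add(H, -1074), 1537) = Add(Add(Rational(192422485, 1184), -1074), 1537) = Add(Rational(191150869, 1184), 1537) = Rational(192970677, 1184)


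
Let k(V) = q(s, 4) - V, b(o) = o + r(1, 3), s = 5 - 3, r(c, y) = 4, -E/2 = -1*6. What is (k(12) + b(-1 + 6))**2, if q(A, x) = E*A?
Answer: 441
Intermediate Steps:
E = 12 (E = -(-2)*6 = -2*(-6) = 12)
s = 2
q(A, x) = 12*A
b(o) = 4 + o (b(o) = o + 4 = 4 + o)
k(V) = 24 - V (k(V) = 12*2 - V = 24 - V)
(k(12) + b(-1 + 6))**2 = ((24 - 1*12) + (4 + (-1 + 6)))**2 = ((24 - 12) + (4 + 5))**2 = (12 + 9)**2 = 21**2 = 441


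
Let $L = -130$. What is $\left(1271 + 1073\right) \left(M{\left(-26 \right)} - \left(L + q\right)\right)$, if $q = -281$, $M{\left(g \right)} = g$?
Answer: $902440$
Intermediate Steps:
$\left(1271 + 1073\right) \left(M{\left(-26 \right)} - \left(L + q\right)\right) = \left(1271 + 1073\right) \left(-26 - \left(-130 - 281\right)\right) = 2344 \left(-26 - -411\right) = 2344 \left(-26 + 411\right) = 2344 \cdot 385 = 902440$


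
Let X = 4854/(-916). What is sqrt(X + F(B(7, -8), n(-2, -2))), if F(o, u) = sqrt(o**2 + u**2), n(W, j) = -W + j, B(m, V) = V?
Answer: sqrt(566546)/458 ≈ 1.6434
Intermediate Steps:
X = -2427/458 (X = 4854*(-1/916) = -2427/458 ≈ -5.2991)
n(W, j) = j - W
sqrt(X + F(B(7, -8), n(-2, -2))) = sqrt(-2427/458 + sqrt((-8)**2 + (-2 - 1*(-2))**2)) = sqrt(-2427/458 + sqrt(64 + (-2 + 2)**2)) = sqrt(-2427/458 + sqrt(64 + 0**2)) = sqrt(-2427/458 + sqrt(64 + 0)) = sqrt(-2427/458 + sqrt(64)) = sqrt(-2427/458 + 8) = sqrt(1237/458) = sqrt(566546)/458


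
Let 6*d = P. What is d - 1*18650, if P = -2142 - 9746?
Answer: -61894/3 ≈ -20631.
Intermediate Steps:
P = -11888
d = -5944/3 (d = (⅙)*(-11888) = -5944/3 ≈ -1981.3)
d - 1*18650 = -5944/3 - 1*18650 = -5944/3 - 18650 = -61894/3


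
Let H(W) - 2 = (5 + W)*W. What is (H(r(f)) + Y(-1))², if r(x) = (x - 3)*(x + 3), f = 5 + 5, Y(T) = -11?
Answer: 76160529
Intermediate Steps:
f = 10
r(x) = (-3 + x)*(3 + x)
H(W) = 2 + W*(5 + W) (H(W) = 2 + (5 + W)*W = 2 + W*(5 + W))
(H(r(f)) + Y(-1))² = ((2 + (-9 + 10²)² + 5*(-9 + 10²)) - 11)² = ((2 + (-9 + 100)² + 5*(-9 + 100)) - 11)² = ((2 + 91² + 5*91) - 11)² = ((2 + 8281 + 455) - 11)² = (8738 - 11)² = 8727² = 76160529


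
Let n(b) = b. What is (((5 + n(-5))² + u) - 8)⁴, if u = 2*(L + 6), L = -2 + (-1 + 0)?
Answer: 16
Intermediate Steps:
L = -3 (L = -2 - 1 = -3)
u = 6 (u = 2*(-3 + 6) = 2*3 = 6)
(((5 + n(-5))² + u) - 8)⁴ = (((5 - 5)² + 6) - 8)⁴ = ((0² + 6) - 8)⁴ = ((0 + 6) - 8)⁴ = (6 - 8)⁴ = (-2)⁴ = 16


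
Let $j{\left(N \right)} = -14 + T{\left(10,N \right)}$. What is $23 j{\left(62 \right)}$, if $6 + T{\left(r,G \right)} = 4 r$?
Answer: $460$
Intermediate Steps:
$T{\left(r,G \right)} = -6 + 4 r$
$j{\left(N \right)} = 20$ ($j{\left(N \right)} = -14 + \left(-6 + 4 \cdot 10\right) = -14 + \left(-6 + 40\right) = -14 + 34 = 20$)
$23 j{\left(62 \right)} = 23 \cdot 20 = 460$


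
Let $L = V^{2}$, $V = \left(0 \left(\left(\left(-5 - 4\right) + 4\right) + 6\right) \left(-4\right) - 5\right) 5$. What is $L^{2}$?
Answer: $390625$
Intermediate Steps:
$V = -25$ ($V = \left(0 \left(\left(-9 + 4\right) + 6\right) \left(-4\right) - 5\right) 5 = \left(0 \left(-5 + 6\right) \left(-4\right) - 5\right) 5 = \left(0 \cdot 1 \left(-4\right) - 5\right) 5 = \left(0 \left(-4\right) - 5\right) 5 = \left(0 - 5\right) 5 = \left(-5\right) 5 = -25$)
$L = 625$ ($L = \left(-25\right)^{2} = 625$)
$L^{2} = 625^{2} = 390625$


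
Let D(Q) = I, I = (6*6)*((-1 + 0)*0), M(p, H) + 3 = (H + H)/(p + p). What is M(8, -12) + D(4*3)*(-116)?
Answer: -9/2 ≈ -4.5000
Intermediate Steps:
M(p, H) = -3 + H/p (M(p, H) = -3 + (H + H)/(p + p) = -3 + (2*H)/((2*p)) = -3 + (2*H)*(1/(2*p)) = -3 + H/p)
I = 0 (I = 36*(-1*0) = 36*0 = 0)
D(Q) = 0
M(8, -12) + D(4*3)*(-116) = (-3 - 12/8) + 0*(-116) = (-3 - 12*⅛) + 0 = (-3 - 3/2) + 0 = -9/2 + 0 = -9/2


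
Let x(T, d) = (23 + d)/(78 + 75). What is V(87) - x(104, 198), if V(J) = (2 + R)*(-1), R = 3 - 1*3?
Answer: -31/9 ≈ -3.4444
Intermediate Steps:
R = 0 (R = 3 - 3 = 0)
x(T, d) = 23/153 + d/153 (x(T, d) = (23 + d)/153 = (23 + d)*(1/153) = 23/153 + d/153)
V(J) = -2 (V(J) = (2 + 0)*(-1) = 2*(-1) = -2)
V(87) - x(104, 198) = -2 - (23/153 + (1/153)*198) = -2 - (23/153 + 22/17) = -2 - 1*13/9 = -2 - 13/9 = -31/9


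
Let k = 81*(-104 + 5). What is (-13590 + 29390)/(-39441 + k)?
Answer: -790/2373 ≈ -0.33291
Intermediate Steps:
k = -8019 (k = 81*(-99) = -8019)
(-13590 + 29390)/(-39441 + k) = (-13590 + 29390)/(-39441 - 8019) = 15800/(-47460) = 15800*(-1/47460) = -790/2373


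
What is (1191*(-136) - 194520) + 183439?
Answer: -173057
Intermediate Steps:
(1191*(-136) - 194520) + 183439 = (-161976 - 194520) + 183439 = -356496 + 183439 = -173057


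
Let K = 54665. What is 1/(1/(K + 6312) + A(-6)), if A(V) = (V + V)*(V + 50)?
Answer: -60977/32195855 ≈ -0.0018939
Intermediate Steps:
A(V) = 2*V*(50 + V) (A(V) = (2*V)*(50 + V) = 2*V*(50 + V))
1/(1/(K + 6312) + A(-6)) = 1/(1/(54665 + 6312) + 2*(-6)*(50 - 6)) = 1/(1/60977 + 2*(-6)*44) = 1/(1/60977 - 528) = 1/(-32195855/60977) = -60977/32195855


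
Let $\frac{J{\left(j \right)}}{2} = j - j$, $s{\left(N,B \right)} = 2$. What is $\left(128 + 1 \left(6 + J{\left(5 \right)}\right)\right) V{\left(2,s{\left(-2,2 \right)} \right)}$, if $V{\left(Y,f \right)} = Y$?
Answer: $268$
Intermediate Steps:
$J{\left(j \right)} = 0$ ($J{\left(j \right)} = 2 \left(j - j\right) = 2 \cdot 0 = 0$)
$\left(128 + 1 \left(6 + J{\left(5 \right)}\right)\right) V{\left(2,s{\left(-2,2 \right)} \right)} = \left(128 + 1 \left(6 + 0\right)\right) 2 = \left(128 + 1 \cdot 6\right) 2 = \left(128 + 6\right) 2 = 134 \cdot 2 = 268$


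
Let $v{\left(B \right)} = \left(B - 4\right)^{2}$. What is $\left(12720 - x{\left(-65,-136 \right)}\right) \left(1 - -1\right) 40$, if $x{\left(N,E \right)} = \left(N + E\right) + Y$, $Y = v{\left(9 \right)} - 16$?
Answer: $1032960$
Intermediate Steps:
$v{\left(B \right)} = \left(-4 + B\right)^{2}$
$Y = 9$ ($Y = \left(-4 + 9\right)^{2} - 16 = 5^{2} - 16 = 25 - 16 = 9$)
$x{\left(N,E \right)} = 9 + E + N$ ($x{\left(N,E \right)} = \left(N + E\right) + 9 = \left(E + N\right) + 9 = 9 + E + N$)
$\left(12720 - x{\left(-65,-136 \right)}\right) \left(1 - -1\right) 40 = \left(12720 - \left(9 - 136 - 65\right)\right) \left(1 - -1\right) 40 = \left(12720 - -192\right) \left(1 + 1\right) 40 = \left(12720 + 192\right) 2 \cdot 40 = 12912 \cdot 80 = 1032960$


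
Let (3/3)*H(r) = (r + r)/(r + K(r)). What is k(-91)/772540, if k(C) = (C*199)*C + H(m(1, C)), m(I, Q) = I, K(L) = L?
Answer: 82396/38627 ≈ 2.1331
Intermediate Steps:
H(r) = 1 (H(r) = (r + r)/(r + r) = (2*r)/((2*r)) = (2*r)*(1/(2*r)) = 1)
k(C) = 1 + 199*C**2 (k(C) = (C*199)*C + 1 = (199*C)*C + 1 = 199*C**2 + 1 = 1 + 199*C**2)
k(-91)/772540 = (1 + 199*(-91)**2)/772540 = (1 + 199*8281)*(1/772540) = (1 + 1647919)*(1/772540) = 1647920*(1/772540) = 82396/38627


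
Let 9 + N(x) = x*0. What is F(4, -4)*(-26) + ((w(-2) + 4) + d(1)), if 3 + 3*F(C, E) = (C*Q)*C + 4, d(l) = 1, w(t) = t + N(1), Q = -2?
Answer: 788/3 ≈ 262.67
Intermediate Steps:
N(x) = -9 (N(x) = -9 + x*0 = -9 + 0 = -9)
w(t) = -9 + t (w(t) = t - 9 = -9 + t)
F(C, E) = ⅓ - 2*C²/3 (F(C, E) = -1 + ((C*(-2))*C + 4)/3 = -1 + ((-2*C)*C + 4)/3 = -1 + (-2*C² + 4)/3 = -1 + (4 - 2*C²)/3 = -1 + (4/3 - 2*C²/3) = ⅓ - 2*C²/3)
F(4, -4)*(-26) + ((w(-2) + 4) + d(1)) = (⅓ - ⅔*4²)*(-26) + (((-9 - 2) + 4) + 1) = (⅓ - ⅔*16)*(-26) + ((-11 + 4) + 1) = (⅓ - 32/3)*(-26) + (-7 + 1) = -31/3*(-26) - 6 = 806/3 - 6 = 788/3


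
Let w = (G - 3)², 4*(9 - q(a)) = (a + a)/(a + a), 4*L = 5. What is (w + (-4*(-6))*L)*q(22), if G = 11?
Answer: 1645/2 ≈ 822.50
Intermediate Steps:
L = 5/4 (L = (¼)*5 = 5/4 ≈ 1.2500)
q(a) = 35/4 (q(a) = 9 - (a + a)/(4*(a + a)) = 9 - 2*a/(4*(2*a)) = 9 - 2*a*1/(2*a)/4 = 9 - ¼*1 = 9 - ¼ = 35/4)
w = 64 (w = (11 - 3)² = 8² = 64)
(w + (-4*(-6))*L)*q(22) = (64 - 4*(-6)*(5/4))*(35/4) = (64 + 24*(5/4))*(35/4) = (64 + 30)*(35/4) = 94*(35/4) = 1645/2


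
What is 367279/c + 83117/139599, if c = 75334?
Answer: 57533317199/10516551066 ≈ 5.4707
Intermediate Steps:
367279/c + 83117/139599 = 367279/75334 + 83117/139599 = 57533317199/10516551066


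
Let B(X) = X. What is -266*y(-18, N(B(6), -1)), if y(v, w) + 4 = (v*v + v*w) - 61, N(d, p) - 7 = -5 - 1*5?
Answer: -83258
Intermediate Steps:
N(d, p) = -3 (N(d, p) = 7 + (-5 - 1*5) = 7 + (-5 - 5) = 7 - 10 = -3)
y(v, w) = -65 + v**2 + v*w (y(v, w) = -4 + ((v*v + v*w) - 61) = -4 + ((v**2 + v*w) - 61) = -4 + (-61 + v**2 + v*w) = -65 + v**2 + v*w)
-266*y(-18, N(B(6), -1)) = -266*(-65 + (-18)**2 - 18*(-3)) = -266*(-65 + 324 + 54) = -266*313 = -83258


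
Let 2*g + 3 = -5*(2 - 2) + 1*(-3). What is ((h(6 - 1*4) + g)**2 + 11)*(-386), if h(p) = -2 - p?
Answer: -23160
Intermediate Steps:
g = -3 (g = -3/2 + (-5*(2 - 2) + 1*(-3))/2 = -3/2 + (-5*0 - 3)/2 = -3/2 + (0 - 3)/2 = -3/2 + (1/2)*(-3) = -3/2 - 3/2 = -3)
((h(6 - 1*4) + g)**2 + 11)*(-386) = (((-2 - (6 - 1*4)) - 3)**2 + 11)*(-386) = (((-2 - (6 - 4)) - 3)**2 + 11)*(-386) = (((-2 - 1*2) - 3)**2 + 11)*(-386) = (((-2 - 2) - 3)**2 + 11)*(-386) = ((-4 - 3)**2 + 11)*(-386) = ((-7)**2 + 11)*(-386) = (49 + 11)*(-386) = 60*(-386) = -23160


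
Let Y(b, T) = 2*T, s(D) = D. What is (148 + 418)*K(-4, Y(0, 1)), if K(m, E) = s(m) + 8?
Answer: 2264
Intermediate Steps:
K(m, E) = 8 + m (K(m, E) = m + 8 = 8 + m)
(148 + 418)*K(-4, Y(0, 1)) = (148 + 418)*(8 - 4) = 566*4 = 2264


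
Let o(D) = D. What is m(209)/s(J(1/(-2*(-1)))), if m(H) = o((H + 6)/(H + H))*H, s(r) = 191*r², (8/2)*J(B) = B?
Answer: 6880/191 ≈ 36.021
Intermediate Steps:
J(B) = B/4
m(H) = 3 + H/2 (m(H) = ((H + 6)/(H + H))*H = ((6 + H)/((2*H)))*H = ((6 + H)*(1/(2*H)))*H = ((6 + H)/(2*H))*H = 3 + H/2)
m(209)/s(J(1/(-2*(-1)))) = (3 + (½)*209)/((191*(1/(4*((-2*(-1)))))²)) = (3 + 209/2)/((191*((¼)/2)²)) = 215/(2*((191*((¼)*(½))²))) = 215/(2*((191*(⅛)²))) = 215/(2*((191*(1/64)))) = 215/(2*(191/64)) = (215/2)*(64/191) = 6880/191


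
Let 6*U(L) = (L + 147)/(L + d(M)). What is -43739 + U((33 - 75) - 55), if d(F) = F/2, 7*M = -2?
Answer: -17845547/408 ≈ -43739.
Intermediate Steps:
M = -2/7 (M = (1/7)*(-2) = -2/7 ≈ -0.28571)
d(F) = F/2 (d(F) = F*(1/2) = F/2)
U(L) = (147 + L)/(6*(-1/7 + L)) (U(L) = ((L + 147)/(L + (1/2)*(-2/7)))/6 = ((147 + L)/(L - 1/7))/6 = ((147 + L)/(-1/7 + L))/6 = (147 + L)/(6*(-1/7 + L)))
-43739 + U((33 - 75) - 55) = -43739 + 7*(147 + ((33 - 75) - 55))/(6*(-1 + 7*((33 - 75) - 55))) = -43739 + 7*(147 + (-42 - 55))/(6*(-1 + 7*(-42 - 55))) = -43739 + 7*(147 - 97)/(6*(-1 + 7*(-97))) = -43739 + (7/6)*50/(-1 - 679) = -43739 + (7/6)*50/(-680) = -43739 + (7/6)*(-1/680)*50 = -43739 - 35/408 = -17845547/408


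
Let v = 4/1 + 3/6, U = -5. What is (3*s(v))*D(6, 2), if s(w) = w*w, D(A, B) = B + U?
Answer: -729/4 ≈ -182.25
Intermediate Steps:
v = 9/2 (v = 4*1 + 3*(⅙) = 4 + ½ = 9/2 ≈ 4.5000)
D(A, B) = -5 + B (D(A, B) = B - 5 = -5 + B)
s(w) = w²
(3*s(v))*D(6, 2) = (3*(9/2)²)*(-5 + 2) = (3*(81/4))*(-3) = (243/4)*(-3) = -729/4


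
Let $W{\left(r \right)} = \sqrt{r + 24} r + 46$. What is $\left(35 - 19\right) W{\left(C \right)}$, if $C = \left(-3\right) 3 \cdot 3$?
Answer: $736 - 432 i \sqrt{3} \approx 736.0 - 748.25 i$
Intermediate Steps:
$C = -27$ ($C = \left(-9\right) 3 = -27$)
$W{\left(r \right)} = 46 + r \sqrt{24 + r}$ ($W{\left(r \right)} = \sqrt{24 + r} r + 46 = r \sqrt{24 + r} + 46 = 46 + r \sqrt{24 + r}$)
$\left(35 - 19\right) W{\left(C \right)} = \left(35 - 19\right) \left(46 - 27 \sqrt{24 - 27}\right) = 16 \left(46 - 27 \sqrt{-3}\right) = 16 \left(46 - 27 i \sqrt{3}\right) = 736 - 432 i \sqrt{3}$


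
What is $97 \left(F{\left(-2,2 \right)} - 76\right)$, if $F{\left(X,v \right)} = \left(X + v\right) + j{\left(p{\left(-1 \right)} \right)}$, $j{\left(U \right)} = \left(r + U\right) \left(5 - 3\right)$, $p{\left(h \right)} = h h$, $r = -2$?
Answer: $-7566$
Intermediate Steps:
$p{\left(h \right)} = h^{2}$
$j{\left(U \right)} = -4 + 2 U$ ($j{\left(U \right)} = \left(-2 + U\right) \left(5 - 3\right) = \left(-2 + U\right) 2 = -4 + 2 U$)
$F{\left(X,v \right)} = -2 + X + v$ ($F{\left(X,v \right)} = \left(X + v\right) - \left(4 - 2 \left(-1\right)^{2}\right) = \left(X + v\right) + \left(-4 + 2 \cdot 1\right) = \left(X + v\right) + \left(-4 + 2\right) = \left(X + v\right) - 2 = -2 + X + v$)
$97 \left(F{\left(-2,2 \right)} - 76\right) = 97 \left(\left(-2 - 2 + 2\right) - 76\right) = 97 \left(-2 - 76\right) = 97 \left(-78\right) = -7566$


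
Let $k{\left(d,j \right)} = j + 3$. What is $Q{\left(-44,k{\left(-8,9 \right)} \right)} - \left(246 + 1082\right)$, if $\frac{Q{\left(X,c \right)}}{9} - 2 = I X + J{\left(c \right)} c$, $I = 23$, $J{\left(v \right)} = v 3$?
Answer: $-6530$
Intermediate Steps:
$J{\left(v \right)} = 3 v$
$k{\left(d,j \right)} = 3 + j$
$Q{\left(X,c \right)} = 18 + 27 c^{2} + 207 X$ ($Q{\left(X,c \right)} = 18 + 9 \left(23 X + 3 c c\right) = 18 + 9 \left(23 X + 3 c^{2}\right) = 18 + 9 \left(3 c^{2} + 23 X\right) = 18 + \left(27 c^{2} + 207 X\right) = 18 + 27 c^{2} + 207 X$)
$Q{\left(-44,k{\left(-8,9 \right)} \right)} - \left(246 + 1082\right) = \left(18 + 27 \left(3 + 9\right)^{2} + 207 \left(-44\right)\right) - \left(246 + 1082\right) = \left(18 + 27 \cdot 12^{2} - 9108\right) - 1328 = \left(18 + 27 \cdot 144 - 9108\right) - 1328 = \left(18 + 3888 - 9108\right) - 1328 = -5202 - 1328 = -6530$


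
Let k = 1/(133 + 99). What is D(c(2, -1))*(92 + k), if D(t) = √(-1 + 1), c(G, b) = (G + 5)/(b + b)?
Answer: 0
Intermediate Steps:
c(G, b) = (5 + G)/(2*b) (c(G, b) = (5 + G)/((2*b)) = (5 + G)*(1/(2*b)) = (5 + G)/(2*b))
D(t) = 0 (D(t) = √0 = 0)
k = 1/232 ≈ 0.0043103
D(c(2, -1))*(92 + k) = 0*(92 + 1/232) = 0*(21345/232) = 0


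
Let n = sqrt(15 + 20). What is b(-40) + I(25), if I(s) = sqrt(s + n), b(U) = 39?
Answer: 39 + sqrt(25 + sqrt(35)) ≈ 44.560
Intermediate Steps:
n = sqrt(35) ≈ 5.9161
I(s) = sqrt(s + sqrt(35))
b(-40) + I(25) = 39 + sqrt(25 + sqrt(35))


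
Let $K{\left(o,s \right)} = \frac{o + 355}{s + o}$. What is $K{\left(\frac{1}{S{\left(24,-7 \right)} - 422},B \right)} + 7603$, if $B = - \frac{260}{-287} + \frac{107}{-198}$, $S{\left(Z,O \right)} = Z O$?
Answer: $\frac{52322014733}{6099032} \approx 8578.7$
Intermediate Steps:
$S{\left(Z,O \right)} = O Z$
$B = \frac{20771}{56826}$ ($B = \left(-260\right) \left(- \frac{1}{287}\right) + 107 \left(- \frac{1}{198}\right) = \frac{260}{287} - \frac{107}{198} = \frac{20771}{56826} \approx 0.36552$)
$K{\left(o,s \right)} = \frac{355 + o}{o + s}$
$K{\left(\frac{1}{S{\left(24,-7 \right)} - 422},B \right)} + 7603 = \frac{355 + \frac{1}{\left(-7\right) 24 - 422}}{\frac{1}{\left(-7\right) 24 - 422} + \frac{20771}{56826}} + 7603 = \frac{355 + \frac{1}{-168 - 422}}{\frac{1}{-168 - 422} + \frac{20771}{56826}} + 7603 = \frac{355 + \frac{1}{-590}}{\frac{1}{-590} + \frac{20771}{56826}} + 7603 = \frac{355 - \frac{1}{590}}{- \frac{1}{590} + \frac{20771}{56826}} + 7603 = \frac{1}{\frac{3049516}{8381835}} \cdot \frac{209449}{590} + 7603 = \frac{8381835}{3049516} \cdot \frac{209449}{590} + 7603 = \frac{5951074437}{6099032} + 7603 = \frac{52322014733}{6099032}$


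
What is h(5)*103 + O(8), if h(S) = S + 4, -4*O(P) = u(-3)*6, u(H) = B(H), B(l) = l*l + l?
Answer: 918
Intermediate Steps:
B(l) = l + l² (B(l) = l² + l = l + l²)
u(H) = H*(1 + H)
O(P) = -9 (O(P) = -(-3*(1 - 3))*6/4 = -(-3*(-2))*6/4 = -3*6/2 = -¼*36 = -9)
h(S) = 4 + S
h(5)*103 + O(8) = (4 + 5)*103 - 9 = 9*103 - 9 = 927 - 9 = 918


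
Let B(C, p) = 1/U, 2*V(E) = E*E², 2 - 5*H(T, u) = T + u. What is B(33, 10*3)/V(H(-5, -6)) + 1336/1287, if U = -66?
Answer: 225409/217503 ≈ 1.0363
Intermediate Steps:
H(T, u) = ⅖ - T/5 - u/5 (H(T, u) = ⅖ - (T + u)/5 = ⅖ + (-T/5 - u/5) = ⅖ - T/5 - u/5)
V(E) = E³/2 (V(E) = (E*E²)/2 = E³/2)
B(C, p) = -1/66 (B(C, p) = 1/(-66) = -1/66)
B(33, 10*3)/V(H(-5, -6)) + 1336/1287 = -2/(⅖ - ⅕*(-5) - ⅕*(-6))³/66 + 1336/1287 = -2/(⅖ + 1 + 6/5)³/66 + 1336*(1/1287) = -1/(66*((13/5)³/2)) + 1336/1287 = -1/(66*((½)*(2197/125))) + 1336/1287 = -1/(66*2197/250) + 1336/1287 = -1/66*250/2197 + 1336/1287 = -125/72501 + 1336/1287 = 225409/217503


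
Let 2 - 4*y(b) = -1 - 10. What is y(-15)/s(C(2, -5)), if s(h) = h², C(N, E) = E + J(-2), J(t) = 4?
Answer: 13/4 ≈ 3.2500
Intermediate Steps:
y(b) = 13/4 (y(b) = ½ - (-1 - 10)/4 = ½ - ¼*(-11) = ½ + 11/4 = 13/4)
C(N, E) = 4 + E (C(N, E) = E + 4 = 4 + E)
y(-15)/s(C(2, -5)) = 13/(4*((4 - 5)²)) = 13/(4*((-1)²)) = (13/4)/1 = (13/4)*1 = 13/4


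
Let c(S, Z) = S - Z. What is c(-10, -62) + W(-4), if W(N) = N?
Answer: 48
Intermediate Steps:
c(-10, -62) + W(-4) = (-10 - 1*(-62)) - 4 = (-10 + 62) - 4 = 52 - 4 = 48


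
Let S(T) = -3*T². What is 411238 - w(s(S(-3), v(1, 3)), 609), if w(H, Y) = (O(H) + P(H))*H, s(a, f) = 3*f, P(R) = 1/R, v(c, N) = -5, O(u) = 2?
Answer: 411267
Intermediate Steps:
w(H, Y) = H*(2 + 1/H) (w(H, Y) = (2 + 1/H)*H = H*(2 + 1/H))
411238 - w(s(S(-3), v(1, 3)), 609) = 411238 - (1 + 2*(3*(-5))) = 411238 - (1 + 2*(-15)) = 411238 - (1 - 30) = 411238 - 1*(-29) = 411238 + 29 = 411267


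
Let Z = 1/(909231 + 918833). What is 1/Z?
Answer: 1828064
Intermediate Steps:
Z = 1/1828064 ≈ 5.4703e-7
1/Z = 1/(1/1828064) = 1828064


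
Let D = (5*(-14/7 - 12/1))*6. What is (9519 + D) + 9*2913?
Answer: 35316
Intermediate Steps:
D = -420 (D = (5*(-14*⅐ - 12*1))*6 = (5*(-2 - 12))*6 = (5*(-14))*6 = -70*6 = -420)
(9519 + D) + 9*2913 = (9519 - 420) + 9*2913 = 9099 + 26217 = 35316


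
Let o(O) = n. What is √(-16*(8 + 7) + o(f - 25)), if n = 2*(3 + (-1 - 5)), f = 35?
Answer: I*√246 ≈ 15.684*I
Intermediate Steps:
n = -6 (n = 2*(3 - 6) = 2*(-3) = -6)
o(O) = -6
√(-16*(8 + 7) + o(f - 25)) = √(-16*(8 + 7) - 6) = √(-16*15 - 6) = √(-240 - 6) = √(-246) = I*√246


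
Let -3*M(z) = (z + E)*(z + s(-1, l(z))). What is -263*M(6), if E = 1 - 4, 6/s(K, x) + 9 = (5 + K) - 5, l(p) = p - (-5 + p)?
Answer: 7101/5 ≈ 1420.2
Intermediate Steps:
l(p) = 5 (l(p) = p + (5 - p) = 5)
s(K, x) = 6/(-9 + K) (s(K, x) = 6/(-9 + ((5 + K) - 5)) = 6/(-9 + K))
E = -3
M(z) = -(-3 + z)*(-3/5 + z)/3 (M(z) = -(z - 3)*(z + 6/(-9 - 1))/3 = -(-3 + z)*(z + 6/(-10))/3 = -(-3 + z)*(z + 6*(-1/10))/3 = -(-3 + z)*(z - 3/5)/3 = -(-3 + z)*(-3/5 + z)/3)
-263*M(6) = -263*(-3/5 - 1/3*6**2 + (6/5)*6) = -263*(-3/5 - 1/3*36 + 36/5) = -263*(-3/5 - 12 + 36/5) = -263*(-27/5) = 7101/5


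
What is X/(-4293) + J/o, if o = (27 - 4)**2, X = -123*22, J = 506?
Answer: 52228/32913 ≈ 1.5868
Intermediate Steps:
X = -2706
o = 529 (o = 23**2 = 529)
X/(-4293) + J/o = -2706/(-4293) + 506/529 = -2706*(-1/4293) + 506*(1/529) = 902/1431 + 22/23 = 52228/32913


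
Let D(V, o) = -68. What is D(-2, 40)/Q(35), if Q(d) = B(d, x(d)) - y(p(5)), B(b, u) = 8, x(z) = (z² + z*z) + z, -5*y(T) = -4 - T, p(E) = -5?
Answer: -340/41 ≈ -8.2927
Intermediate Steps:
y(T) = ⅘ + T/5 (y(T) = -(-4 - T)/5 = ⅘ + T/5)
x(z) = z + 2*z² (x(z) = (z² + z²) + z = 2*z² + z = z + 2*z²)
Q(d) = 41/5 (Q(d) = 8 - (⅘ + (⅕)*(-5)) = 8 - (⅘ - 1) = 8 - 1*(-⅕) = 8 + ⅕ = 41/5)
D(-2, 40)/Q(35) = -68/41/5 = -68*5/41 = -340/41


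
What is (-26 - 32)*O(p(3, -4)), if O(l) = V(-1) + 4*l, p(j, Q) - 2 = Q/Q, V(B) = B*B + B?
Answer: -696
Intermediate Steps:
V(B) = B + B² (V(B) = B² + B = B + B²)
p(j, Q) = 3 (p(j, Q) = 2 + Q/Q = 2 + 1 = 3)
O(l) = 4*l (O(l) = -(1 - 1) + 4*l = -1*0 + 4*l = 0 + 4*l = 4*l)
(-26 - 32)*O(p(3, -4)) = (-26 - 32)*(4*3) = -58*12 = -696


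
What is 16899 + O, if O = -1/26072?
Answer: 440590727/26072 ≈ 16899.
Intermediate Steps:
O = -1/26072 (O = -1*1/26072 = -1/26072 ≈ -3.8355e-5)
16899 + O = 16899 - 1/26072 = 440590727/26072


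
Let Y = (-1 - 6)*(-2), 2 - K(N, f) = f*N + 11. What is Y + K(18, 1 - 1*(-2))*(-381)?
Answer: 24017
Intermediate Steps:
K(N, f) = -9 - N*f (K(N, f) = 2 - (f*N + 11) = 2 - (N*f + 11) = 2 - (11 + N*f) = 2 + (-11 - N*f) = -9 - N*f)
Y = 14 (Y = -7*(-2) = 14)
Y + K(18, 1 - 1*(-2))*(-381) = 14 + (-9 - 1*18*(1 - 1*(-2)))*(-381) = 14 + (-9 - 1*18*(1 + 2))*(-381) = 14 + (-9 - 1*18*3)*(-381) = 14 + (-9 - 54)*(-381) = 14 - 63*(-381) = 14 + 24003 = 24017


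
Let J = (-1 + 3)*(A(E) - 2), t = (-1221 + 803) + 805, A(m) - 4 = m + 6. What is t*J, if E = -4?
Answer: 3096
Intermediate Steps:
A(m) = 10 + m (A(m) = 4 + (m + 6) = 4 + (6 + m) = 10 + m)
t = 387 (t = -418 + 805 = 387)
J = 8 (J = (-1 + 3)*((10 - 4) - 2) = 2*(6 - 2) = 2*4 = 8)
t*J = 387*8 = 3096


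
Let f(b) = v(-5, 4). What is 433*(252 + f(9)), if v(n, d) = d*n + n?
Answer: 98291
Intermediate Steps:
v(n, d) = n + d*n
f(b) = -25 (f(b) = -5*(1 + 4) = -5*5 = -25)
433*(252 + f(9)) = 433*(252 - 25) = 433*227 = 98291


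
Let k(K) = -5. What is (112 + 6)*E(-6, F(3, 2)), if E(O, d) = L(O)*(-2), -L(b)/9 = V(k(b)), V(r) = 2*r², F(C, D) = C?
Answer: 106200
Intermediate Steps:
L(b) = -450 (L(b) = -18*(-5)² = -18*25 = -9*50 = -450)
E(O, d) = 900 (E(O, d) = -450*(-2) = 900)
(112 + 6)*E(-6, F(3, 2)) = (112 + 6)*900 = 118*900 = 106200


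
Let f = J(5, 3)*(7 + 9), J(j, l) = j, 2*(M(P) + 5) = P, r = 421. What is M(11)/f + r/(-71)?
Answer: -67289/11360 ≈ -5.9233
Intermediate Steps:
M(P) = -5 + P/2
f = 80 (f = 5*(7 + 9) = 5*16 = 80)
M(11)/f + r/(-71) = (-5 + (1/2)*11)/80 + 421/(-71) = (-5 + 11/2)*(1/80) + 421*(-1/71) = (1/2)*(1/80) - 421/71 = 1/160 - 421/71 = -67289/11360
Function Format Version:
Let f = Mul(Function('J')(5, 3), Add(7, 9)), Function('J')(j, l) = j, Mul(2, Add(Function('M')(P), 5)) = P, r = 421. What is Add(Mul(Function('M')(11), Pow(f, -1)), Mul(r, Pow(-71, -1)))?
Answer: Rational(-67289, 11360) ≈ -5.9233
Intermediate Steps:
Function('M')(P) = Add(-5, Mul(Rational(1, 2), P))
f = 80 (f = Mul(5, Add(7, 9)) = Mul(5, 16) = 80)
Add(Mul(Function('M')(11), Pow(f, -1)), Mul(r, Pow(-71, -1))) = Add(Mul(Add(-5, Mul(Rational(1, 2), 11)), Pow(80, -1)), Mul(421, Pow(-71, -1))) = Add(Mul(Add(-5, Rational(11, 2)), Rational(1, 80)), Mul(421, Rational(-1, 71))) = Add(Mul(Rational(1, 2), Rational(1, 80)), Rational(-421, 71)) = Add(Rational(1, 160), Rational(-421, 71)) = Rational(-67289, 11360)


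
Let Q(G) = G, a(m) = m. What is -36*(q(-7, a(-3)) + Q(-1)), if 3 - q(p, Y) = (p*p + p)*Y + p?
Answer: -4860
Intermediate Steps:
q(p, Y) = 3 - p - Y*(p + p²) (q(p, Y) = 3 - ((p*p + p)*Y + p) = 3 - ((p² + p)*Y + p) = 3 - ((p + p²)*Y + p) = 3 - (Y*(p + p²) + p) = 3 - (p + Y*(p + p²)) = 3 + (-p - Y*(p + p²)) = 3 - p - Y*(p + p²))
-36*(q(-7, a(-3)) + Q(-1)) = -36*((3 - 1*(-7) - 1*(-3)*(-7) - 1*(-3)*(-7)²) - 1) = -36*((3 + 7 - 21 - 1*(-3)*49) - 1) = -36*((3 + 7 - 21 + 147) - 1) = -36*(136 - 1) = -36*135 = -4860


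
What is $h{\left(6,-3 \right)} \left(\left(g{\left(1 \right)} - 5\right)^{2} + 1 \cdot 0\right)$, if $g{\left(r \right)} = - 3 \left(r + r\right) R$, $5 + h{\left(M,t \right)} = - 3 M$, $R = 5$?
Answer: $-28175$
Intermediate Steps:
$h{\left(M,t \right)} = -5 - 3 M$
$g{\left(r \right)} = - 30 r$ ($g{\left(r \right)} = - 3 \left(r + r\right) 5 = - 3 \cdot 2 r 5 = - 6 r 5 = - 30 r$)
$h{\left(6,-3 \right)} \left(\left(g{\left(1 \right)} - 5\right)^{2} + 1 \cdot 0\right) = \left(-5 - 18\right) \left(\left(\left(-30\right) 1 - 5\right)^{2} + 1 \cdot 0\right) = \left(-5 - 18\right) \left(\left(-30 - 5\right)^{2} + 0\right) = - 23 \left(\left(-35\right)^{2} + 0\right) = - 23 \left(1225 + 0\right) = \left(-23\right) 1225 = -28175$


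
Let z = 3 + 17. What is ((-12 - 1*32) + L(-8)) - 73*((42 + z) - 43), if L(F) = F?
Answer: -1439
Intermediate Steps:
z = 20
((-12 - 1*32) + L(-8)) - 73*((42 + z) - 43) = ((-12 - 1*32) - 8) - 73*((42 + 20) - 43) = ((-12 - 32) - 8) - 73*(62 - 43) = (-44 - 8) - 73*19 = -52 - 1387 = -1439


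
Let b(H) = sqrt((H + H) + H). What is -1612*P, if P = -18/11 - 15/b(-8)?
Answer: 29016/11 - 2015*I*sqrt(6) ≈ 2637.8 - 4935.7*I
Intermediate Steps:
b(H) = sqrt(3)*sqrt(H) (b(H) = sqrt(2*H + H) = sqrt(3*H) = sqrt(3)*sqrt(H))
P = -18/11 + 5*I*sqrt(6)/4 (P = -18/11 - 15*(-I*sqrt(6)/12) = -18/11 - (-5)*I*sqrt(6)/4 = -18/11 + 5*I*sqrt(6)/4 ≈ -1.6364 + 3.0619*I)
-1612*P = -1612*(-18/11 + 5*I*sqrt(6)/4) = 29016/11 - 2015*I*sqrt(6)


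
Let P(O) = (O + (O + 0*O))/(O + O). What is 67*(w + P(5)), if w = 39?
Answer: 2680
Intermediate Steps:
P(O) = 1 (P(O) = (O + (O + 0))/((2*O)) = (O + O)*(1/(2*O)) = (2*O)*(1/(2*O)) = 1)
67*(w + P(5)) = 67*(39 + 1) = 67*40 = 2680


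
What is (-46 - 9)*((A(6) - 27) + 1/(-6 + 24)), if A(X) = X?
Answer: 20735/18 ≈ 1151.9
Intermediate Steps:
(-46 - 9)*((A(6) - 27) + 1/(-6 + 24)) = (-46 - 9)*((6 - 27) + 1/(-6 + 24)) = -55*(-21 + 1/18) = -55*(-377/18) = 20735/18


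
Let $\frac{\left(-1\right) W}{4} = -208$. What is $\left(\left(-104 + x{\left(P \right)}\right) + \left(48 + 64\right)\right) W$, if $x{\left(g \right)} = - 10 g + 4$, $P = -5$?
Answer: $51584$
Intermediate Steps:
$W = 832$ ($W = \left(-4\right) \left(-208\right) = 832$)
$x{\left(g \right)} = 4 - 10 g$
$\left(\left(-104 + x{\left(P \right)}\right) + \left(48 + 64\right)\right) W = \left(\left(-104 + \left(4 - -50\right)\right) + \left(48 + 64\right)\right) 832 = \left(\left(-104 + \left(4 + 50\right)\right) + 112\right) 832 = \left(\left(-104 + 54\right) + 112\right) 832 = \left(-50 + 112\right) 832 = 62 \cdot 832 = 51584$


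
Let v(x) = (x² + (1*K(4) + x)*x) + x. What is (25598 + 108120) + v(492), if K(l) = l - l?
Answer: 618338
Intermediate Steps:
K(l) = 0
v(x) = x + 2*x² (v(x) = (x² + (1*0 + x)*x) + x = (x² + (0 + x)*x) + x = (x² + x*x) + x = (x² + x²) + x = 2*x² + x = x + 2*x²)
(25598 + 108120) + v(492) = (25598 + 108120) + 492*(1 + 2*492) = 133718 + 492*(1 + 984) = 133718 + 492*985 = 133718 + 484620 = 618338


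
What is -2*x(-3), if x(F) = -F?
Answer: -6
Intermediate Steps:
-2*x(-3) = -(-2)*(-3) = -2*3 = -6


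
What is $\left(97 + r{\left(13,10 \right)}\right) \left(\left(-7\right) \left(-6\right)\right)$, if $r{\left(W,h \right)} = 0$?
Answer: $4074$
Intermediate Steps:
$\left(97 + r{\left(13,10 \right)}\right) \left(\left(-7\right) \left(-6\right)\right) = \left(97 + 0\right) \left(\left(-7\right) \left(-6\right)\right) = 97 \cdot 42 = 4074$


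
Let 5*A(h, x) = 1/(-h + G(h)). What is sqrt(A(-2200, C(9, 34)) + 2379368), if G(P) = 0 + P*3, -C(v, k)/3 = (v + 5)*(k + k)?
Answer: sqrt(2879035279945)/1100 ≈ 1542.5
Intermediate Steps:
C(v, k) = -6*k*(5 + v) (C(v, k) = -3*(v + 5)*(k + k) = -3*(5 + v)*2*k = -6*k*(5 + v))
G(P) = 3*P (G(P) = 0 + 3*P = 3*P)
A(h, x) = 1/(10*h) (A(h, x) = 1/(5*(-h + 3*h)) = 1/(5*((2*h))) = (1/(2*h))/5 = 1/(10*h))
sqrt(A(-2200, C(9, 34)) + 2379368) = sqrt((1/10)/(-2200) + 2379368) = sqrt((1/10)*(-1/2200) + 2379368) = sqrt(-1/22000 + 2379368) = sqrt(52346095999/22000) = sqrt(2879035279945)/1100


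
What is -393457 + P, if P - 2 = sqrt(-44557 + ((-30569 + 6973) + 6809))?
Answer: -393455 + 12*I*sqrt(426) ≈ -3.9346e+5 + 247.68*I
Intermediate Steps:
P = 2 + 12*I*sqrt(426) (P = 2 + sqrt(-44557 + ((-30569 + 6973) + 6809)) = 2 + sqrt(-44557 + (-23596 + 6809)) = 2 + sqrt(-44557 - 16787) = 2 + sqrt(-61344) = 2 + 12*I*sqrt(426) ≈ 2.0 + 247.68*I)
-393457 + P = -393457 + (2 + 12*I*sqrt(426)) = -393455 + 12*I*sqrt(426)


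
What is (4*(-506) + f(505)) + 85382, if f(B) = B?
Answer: 83863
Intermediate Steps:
(4*(-506) + f(505)) + 85382 = (4*(-506) + 505) + 85382 = (-2024 + 505) + 85382 = -1519 + 85382 = 83863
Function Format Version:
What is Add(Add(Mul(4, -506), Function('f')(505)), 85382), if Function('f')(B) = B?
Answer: 83863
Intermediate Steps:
Add(Add(Mul(4, -506), Function('f')(505)), 85382) = Add(Add(Mul(4, -506), 505), 85382) = Add(Add(-2024, 505), 85382) = Add(-1519, 85382) = 83863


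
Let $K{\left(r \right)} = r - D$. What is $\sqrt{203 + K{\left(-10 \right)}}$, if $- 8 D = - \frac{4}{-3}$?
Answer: $\frac{\sqrt{6954}}{6} \approx 13.898$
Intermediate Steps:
$D = - \frac{1}{6}$ ($D = - \frac{\left(-4\right) \frac{1}{-3}}{8} = - \frac{\left(-4\right) \left(- \frac{1}{3}\right)}{8} = \left(- \frac{1}{8}\right) \frac{4}{3} = - \frac{1}{6} \approx -0.16667$)
$K{\left(r \right)} = \frac{1}{6} + r$ ($K{\left(r \right)} = r - - \frac{1}{6} = r + \frac{1}{6} = \frac{1}{6} + r$)
$\sqrt{203 + K{\left(-10 \right)}} = \sqrt{203 + \left(\frac{1}{6} - 10\right)} = \sqrt{203 - \frac{59}{6}} = \sqrt{\frac{1159}{6}} = \frac{\sqrt{6954}}{6}$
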